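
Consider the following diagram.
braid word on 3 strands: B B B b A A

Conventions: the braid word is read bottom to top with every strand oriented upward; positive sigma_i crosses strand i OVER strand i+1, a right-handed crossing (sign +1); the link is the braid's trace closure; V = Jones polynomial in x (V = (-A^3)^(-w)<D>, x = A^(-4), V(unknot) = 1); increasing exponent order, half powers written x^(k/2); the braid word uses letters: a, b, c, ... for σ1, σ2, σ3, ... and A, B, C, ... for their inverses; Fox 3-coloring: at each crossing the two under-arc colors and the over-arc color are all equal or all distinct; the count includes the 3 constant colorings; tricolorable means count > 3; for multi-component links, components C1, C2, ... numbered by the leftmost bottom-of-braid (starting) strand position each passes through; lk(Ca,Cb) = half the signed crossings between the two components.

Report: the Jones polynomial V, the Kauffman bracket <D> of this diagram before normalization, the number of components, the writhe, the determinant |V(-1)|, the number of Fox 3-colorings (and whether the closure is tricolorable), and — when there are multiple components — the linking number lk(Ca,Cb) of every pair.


V = x^-5 + 2x^-3 + x^-1
<D> = A^-8 + 2 + A^8 (w = -4)
3 components over 6 crossings, w = -4
lk(C1,C2): -1
lk(C1,C3) = 0
linking number lk(C2,C3) = -1
3 Fox colorings among 3^6, |V(-1)| = 4: not tricolorable
why: det 4 = |V(-1)|; not divisible by 3, so not tricolorable


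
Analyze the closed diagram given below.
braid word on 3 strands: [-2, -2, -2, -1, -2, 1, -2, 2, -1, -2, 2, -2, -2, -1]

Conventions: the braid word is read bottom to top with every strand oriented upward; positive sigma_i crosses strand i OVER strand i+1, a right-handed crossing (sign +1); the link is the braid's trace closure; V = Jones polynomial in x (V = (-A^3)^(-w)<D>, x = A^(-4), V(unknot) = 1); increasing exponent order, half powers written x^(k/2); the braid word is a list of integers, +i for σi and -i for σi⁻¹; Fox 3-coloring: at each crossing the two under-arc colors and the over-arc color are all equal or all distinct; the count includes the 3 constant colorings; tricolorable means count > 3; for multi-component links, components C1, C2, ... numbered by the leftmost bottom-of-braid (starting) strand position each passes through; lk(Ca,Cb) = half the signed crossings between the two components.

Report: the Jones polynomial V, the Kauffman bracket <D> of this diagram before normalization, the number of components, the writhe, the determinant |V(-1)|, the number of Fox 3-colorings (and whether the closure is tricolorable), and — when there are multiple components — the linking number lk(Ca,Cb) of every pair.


V = -x^-8 + x^-5 + x^-3
<D> = A^-12 + A^-4 - A^8 (w = -8)
1 component over 14 crossings, w = -8
9 Fox colorings among 3^14, |V(-1)| = 3: tricolorable
why: V spans 5 powers of x: at least 5 crossings in any diagram


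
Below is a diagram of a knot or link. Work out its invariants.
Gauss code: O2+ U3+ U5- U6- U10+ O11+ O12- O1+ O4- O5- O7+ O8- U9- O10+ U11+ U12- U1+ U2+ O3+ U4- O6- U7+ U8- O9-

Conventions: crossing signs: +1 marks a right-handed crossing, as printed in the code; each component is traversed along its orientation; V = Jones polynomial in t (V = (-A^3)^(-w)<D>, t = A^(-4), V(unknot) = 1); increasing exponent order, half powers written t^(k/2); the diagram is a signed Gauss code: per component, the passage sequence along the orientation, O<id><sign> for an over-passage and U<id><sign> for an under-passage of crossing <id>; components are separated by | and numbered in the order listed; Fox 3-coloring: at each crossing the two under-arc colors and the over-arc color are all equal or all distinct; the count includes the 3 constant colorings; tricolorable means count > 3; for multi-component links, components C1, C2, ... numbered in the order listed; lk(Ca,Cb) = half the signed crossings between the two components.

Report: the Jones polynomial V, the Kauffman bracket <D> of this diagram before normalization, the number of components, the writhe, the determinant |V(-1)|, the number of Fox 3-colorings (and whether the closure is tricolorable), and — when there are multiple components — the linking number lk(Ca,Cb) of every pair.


V = t^-2 - t^-1 + 1 - t + t^2
<D> = A^-8 - A^-4 + 1 - A^4 + A^8 (w = 0)
1 component over 12 crossings, w = 0
3 Fox colorings among 3^12, |V(-1)| = 5: not tricolorable
why: det 5 = |V(-1)|; not divisible by 3, so not tricolorable


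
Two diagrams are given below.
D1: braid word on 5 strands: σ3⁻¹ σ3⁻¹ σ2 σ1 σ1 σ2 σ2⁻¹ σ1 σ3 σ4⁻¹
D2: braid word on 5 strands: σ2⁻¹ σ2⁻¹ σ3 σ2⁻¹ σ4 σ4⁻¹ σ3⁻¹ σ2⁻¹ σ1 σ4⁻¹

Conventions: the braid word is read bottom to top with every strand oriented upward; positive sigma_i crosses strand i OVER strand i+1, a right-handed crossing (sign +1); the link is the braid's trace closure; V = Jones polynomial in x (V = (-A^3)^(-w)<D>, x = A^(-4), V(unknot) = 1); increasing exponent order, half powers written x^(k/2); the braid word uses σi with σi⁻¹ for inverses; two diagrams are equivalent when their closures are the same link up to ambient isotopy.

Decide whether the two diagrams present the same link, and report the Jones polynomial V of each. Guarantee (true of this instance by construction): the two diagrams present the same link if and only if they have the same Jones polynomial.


equivalent: no
V(D1) = x + x^3 - x^4  (w +2, c 10, <D> = -A^-10 + A^-6 + A^2)
V(D2) = -x^-4 + x^-3 + x^-1  [10 crossings, <D> = A^-8 + 1 - A^4, w = -4]
key observation: comparing 2 Jones polynomials yields 2 groups


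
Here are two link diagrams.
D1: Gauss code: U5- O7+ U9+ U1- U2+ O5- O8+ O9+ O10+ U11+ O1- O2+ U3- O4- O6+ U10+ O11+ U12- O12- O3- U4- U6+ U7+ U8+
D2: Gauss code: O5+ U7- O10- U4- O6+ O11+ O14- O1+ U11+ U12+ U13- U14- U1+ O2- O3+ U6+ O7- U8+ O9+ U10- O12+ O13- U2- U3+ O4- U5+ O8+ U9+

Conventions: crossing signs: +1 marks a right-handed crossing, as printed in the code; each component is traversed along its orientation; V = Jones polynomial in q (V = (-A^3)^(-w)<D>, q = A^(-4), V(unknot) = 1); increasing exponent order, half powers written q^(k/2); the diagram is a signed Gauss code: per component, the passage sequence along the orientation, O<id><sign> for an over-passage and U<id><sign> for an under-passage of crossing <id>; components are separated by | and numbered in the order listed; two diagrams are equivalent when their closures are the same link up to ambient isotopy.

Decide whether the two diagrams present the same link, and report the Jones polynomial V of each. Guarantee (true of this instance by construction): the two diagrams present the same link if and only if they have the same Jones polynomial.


equivalent: no
V(D1) = 1  (w +2, c 12, <D> = A^6)
V(D2) = -q^-3 + 2q^-2 - 2q^-1 + 3 - 2q + 2q^2 - q^3  (w +2, c 14, <D> = -A^-6 + 2A^-2 - 2A^2 + 3A^6 - 2A^10 + 2A^14 - A^18)
why: V(q) takes 2 values over 2 diagrams, fixing the grouping


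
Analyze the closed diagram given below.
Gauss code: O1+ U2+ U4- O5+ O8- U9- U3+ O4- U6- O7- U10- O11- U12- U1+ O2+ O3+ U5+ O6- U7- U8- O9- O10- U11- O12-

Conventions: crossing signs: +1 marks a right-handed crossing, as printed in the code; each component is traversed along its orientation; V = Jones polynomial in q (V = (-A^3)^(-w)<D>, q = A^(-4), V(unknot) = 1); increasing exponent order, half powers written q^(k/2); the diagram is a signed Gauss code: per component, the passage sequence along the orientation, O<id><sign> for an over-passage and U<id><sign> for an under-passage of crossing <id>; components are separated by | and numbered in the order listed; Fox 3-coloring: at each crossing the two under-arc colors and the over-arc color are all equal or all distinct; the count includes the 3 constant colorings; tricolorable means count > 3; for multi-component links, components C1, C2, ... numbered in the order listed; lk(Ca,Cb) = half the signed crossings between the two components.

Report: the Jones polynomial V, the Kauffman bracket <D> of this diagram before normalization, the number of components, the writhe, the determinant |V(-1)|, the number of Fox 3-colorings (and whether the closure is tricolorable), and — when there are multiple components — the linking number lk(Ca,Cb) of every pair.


V = q^-7 - 2q^-6 + 2q^-5 - 3q^-4 + 3q^-3 - 2q^-2 + 2q^-1
<D> = 2A^-8 - 2A^-4 + 3 - 3A^4 + 2A^8 - 2A^12 + A^16 (w = -4)
1 component over 12 crossings, w = -4
9 Fox colorings among 3^12, |V(-1)| = 15: tricolorable
why: w = -4 shifts under R1 moves; the (-A^3)^(4) factor cancels that in V


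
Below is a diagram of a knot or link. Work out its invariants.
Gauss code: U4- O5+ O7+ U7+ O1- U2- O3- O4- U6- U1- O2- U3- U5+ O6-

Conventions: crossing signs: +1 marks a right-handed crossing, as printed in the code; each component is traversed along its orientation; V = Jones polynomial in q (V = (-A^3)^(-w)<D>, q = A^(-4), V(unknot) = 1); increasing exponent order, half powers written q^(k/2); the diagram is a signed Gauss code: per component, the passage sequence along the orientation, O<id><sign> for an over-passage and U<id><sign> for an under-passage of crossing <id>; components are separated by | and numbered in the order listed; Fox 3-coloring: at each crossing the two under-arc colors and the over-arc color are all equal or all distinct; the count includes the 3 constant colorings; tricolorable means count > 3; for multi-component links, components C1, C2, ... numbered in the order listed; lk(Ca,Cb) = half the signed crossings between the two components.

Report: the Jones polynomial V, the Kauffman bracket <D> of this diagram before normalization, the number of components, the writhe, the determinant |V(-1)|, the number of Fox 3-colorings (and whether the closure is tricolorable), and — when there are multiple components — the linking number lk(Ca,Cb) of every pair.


V = -q^-6 + q^-5 - q^-4 + 2q^-3 - q^-2 + q^-1
<D> = -A^-5 + A^-1 - 2A^3 + A^7 - A^11 + A^15 (w = -3)
1 component over 7 crossings, w = -3
3 Fox colorings among 3^7, |V(-1)| = 7: not tricolorable
why: det 7 = |V(-1)|; not divisible by 3, so not tricolorable


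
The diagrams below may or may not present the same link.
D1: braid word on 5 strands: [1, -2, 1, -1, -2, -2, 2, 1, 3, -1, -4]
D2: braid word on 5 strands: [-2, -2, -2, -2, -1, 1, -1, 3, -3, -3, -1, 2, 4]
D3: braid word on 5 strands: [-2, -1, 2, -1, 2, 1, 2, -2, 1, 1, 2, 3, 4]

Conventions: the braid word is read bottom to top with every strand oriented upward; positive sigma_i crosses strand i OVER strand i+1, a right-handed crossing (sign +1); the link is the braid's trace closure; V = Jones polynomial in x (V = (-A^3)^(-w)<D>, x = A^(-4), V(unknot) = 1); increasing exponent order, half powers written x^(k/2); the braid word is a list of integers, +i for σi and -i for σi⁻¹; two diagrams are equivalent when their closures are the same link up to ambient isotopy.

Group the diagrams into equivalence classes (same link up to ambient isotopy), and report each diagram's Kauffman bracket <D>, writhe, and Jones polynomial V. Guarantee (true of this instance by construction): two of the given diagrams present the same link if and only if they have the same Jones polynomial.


classes: {D1} | {D2} | {D3}
V(D1) = -x^(-5/2) - x^(-1/2)  [11 crossings, <D> = A^-1 + A^7, w = -1]
D2 (bracket A^-9 + 2A^-1 - A^3 + A^7 - A^11; 13 crossings at w = -5): V = x^(-13/2) - x^(-11/2) + x^(-9/2) - 2x^(-7/2) - x^(-3/2)
D3 (bracket A^-3 + A^5 - A^9 + A^13; 13 crossings at w = +5): V = -x^(1/2) + x^(3/2) - x^(5/2) - x^(9/2)
note: 3 values of V(x) split the 3 diagrams


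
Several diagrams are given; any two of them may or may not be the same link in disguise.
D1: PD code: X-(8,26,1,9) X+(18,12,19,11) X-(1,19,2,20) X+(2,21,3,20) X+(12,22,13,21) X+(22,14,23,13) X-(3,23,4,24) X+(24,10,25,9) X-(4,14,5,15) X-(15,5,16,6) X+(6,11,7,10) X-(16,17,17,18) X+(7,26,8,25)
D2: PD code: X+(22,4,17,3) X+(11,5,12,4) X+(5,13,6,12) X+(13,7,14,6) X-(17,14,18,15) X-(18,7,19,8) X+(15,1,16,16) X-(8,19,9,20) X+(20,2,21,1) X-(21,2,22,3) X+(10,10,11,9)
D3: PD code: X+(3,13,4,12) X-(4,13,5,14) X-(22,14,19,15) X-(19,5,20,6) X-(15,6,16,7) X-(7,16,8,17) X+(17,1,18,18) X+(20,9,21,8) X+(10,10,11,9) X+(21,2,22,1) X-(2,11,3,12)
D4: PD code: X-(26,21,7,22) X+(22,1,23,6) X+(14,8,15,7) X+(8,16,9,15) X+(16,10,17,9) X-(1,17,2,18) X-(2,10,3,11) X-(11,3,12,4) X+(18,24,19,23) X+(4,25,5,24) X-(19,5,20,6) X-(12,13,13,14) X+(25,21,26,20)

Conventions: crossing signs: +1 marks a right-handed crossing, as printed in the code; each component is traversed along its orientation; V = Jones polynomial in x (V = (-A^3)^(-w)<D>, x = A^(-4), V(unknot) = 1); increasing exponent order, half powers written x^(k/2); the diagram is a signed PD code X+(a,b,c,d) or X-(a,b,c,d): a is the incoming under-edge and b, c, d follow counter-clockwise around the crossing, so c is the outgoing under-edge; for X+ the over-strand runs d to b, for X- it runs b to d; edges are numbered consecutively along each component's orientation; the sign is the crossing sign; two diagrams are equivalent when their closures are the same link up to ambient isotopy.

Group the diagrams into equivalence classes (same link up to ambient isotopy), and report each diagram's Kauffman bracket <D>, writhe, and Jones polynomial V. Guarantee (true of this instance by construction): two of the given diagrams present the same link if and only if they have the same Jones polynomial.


classes: {D1, D2, D4} | {D3}
V(D1) = -x^(-3/2) - 2x^(1/2) + x^(3/2) - x^(5/2) + x^(7/2)  [13 crossings, <D> = -A^-11 + A^-7 - A^-3 + 2A + A^9, w = +1]
V(D2) = -x^(-3/2) - 2x^(1/2) + x^(3/2) - x^(5/2) + x^(7/2)  (w +3, c 11, <D> = -A^-5 + A^-1 - A^3 + 2A^7 + A^15)
V(D3) = x^(-9/2) - x^(-5/2) - x^(-3/2) - x^(-1/2)  (w -1, c 11, <D> = A^-1 + A^3 + A^7 - A^15)
D4 (bracket -A^-11 + A^-7 - A^-3 + 2A + A^9; 13 crossings at w = +1): V = -x^(-3/2) - 2x^(1/2) + x^(3/2) - x^(5/2) + x^(7/2)
insight: V(x) takes 2 values over 4 diagrams, fixing the grouping


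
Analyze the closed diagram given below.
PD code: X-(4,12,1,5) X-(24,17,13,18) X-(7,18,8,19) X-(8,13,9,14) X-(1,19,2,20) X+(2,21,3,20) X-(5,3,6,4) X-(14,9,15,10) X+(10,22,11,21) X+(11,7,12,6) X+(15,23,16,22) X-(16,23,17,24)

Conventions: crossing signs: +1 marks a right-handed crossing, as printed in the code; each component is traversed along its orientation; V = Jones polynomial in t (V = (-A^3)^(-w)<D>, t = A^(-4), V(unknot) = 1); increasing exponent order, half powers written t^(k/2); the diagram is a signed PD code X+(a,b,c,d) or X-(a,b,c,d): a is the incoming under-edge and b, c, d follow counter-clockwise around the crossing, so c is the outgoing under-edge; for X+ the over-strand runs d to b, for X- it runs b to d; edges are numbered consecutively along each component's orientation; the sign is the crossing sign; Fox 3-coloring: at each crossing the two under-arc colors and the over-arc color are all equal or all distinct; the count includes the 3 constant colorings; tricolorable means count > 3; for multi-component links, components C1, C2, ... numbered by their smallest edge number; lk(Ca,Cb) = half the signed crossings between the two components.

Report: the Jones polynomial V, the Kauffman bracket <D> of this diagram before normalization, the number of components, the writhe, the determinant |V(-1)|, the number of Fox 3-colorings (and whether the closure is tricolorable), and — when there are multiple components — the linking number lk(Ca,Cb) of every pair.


V = t^-5 + 2t^-3 + t^-1
<D> = A^-8 + 2 + A^8 (w = -4)
3 components over 12 crossings, w = -4
lk(C1,C2): -1
lk(C1,C3) = 0
linking number lk(C2,C3) = -1
3 Fox colorings among 3^12, |V(-1)| = 4: not tricolorable
why: summing lk over 3 pairs gives -2


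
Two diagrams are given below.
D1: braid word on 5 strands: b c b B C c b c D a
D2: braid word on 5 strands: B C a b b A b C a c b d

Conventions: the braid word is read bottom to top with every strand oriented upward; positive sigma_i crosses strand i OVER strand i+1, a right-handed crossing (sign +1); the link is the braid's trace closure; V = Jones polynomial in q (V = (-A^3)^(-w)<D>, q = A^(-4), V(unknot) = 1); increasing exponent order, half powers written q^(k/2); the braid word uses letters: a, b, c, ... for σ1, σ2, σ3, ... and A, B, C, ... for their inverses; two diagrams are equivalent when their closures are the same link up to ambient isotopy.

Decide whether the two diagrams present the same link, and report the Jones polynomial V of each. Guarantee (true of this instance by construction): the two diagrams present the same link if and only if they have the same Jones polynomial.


same link: no
V(D1) = q + q^3 - q^4  [10 crossings, <D> = -A^-4 + 1 + A^8, w = +4]
D2 (bracket -A^-12 + A^-8 - A^-4 + 2 - A^4 + A^8; 12 crossings at w = +4): V = q - q^2 + 2q^3 - q^4 + q^5 - q^6
note: comparing 2 Jones polynomials yields 2 groups


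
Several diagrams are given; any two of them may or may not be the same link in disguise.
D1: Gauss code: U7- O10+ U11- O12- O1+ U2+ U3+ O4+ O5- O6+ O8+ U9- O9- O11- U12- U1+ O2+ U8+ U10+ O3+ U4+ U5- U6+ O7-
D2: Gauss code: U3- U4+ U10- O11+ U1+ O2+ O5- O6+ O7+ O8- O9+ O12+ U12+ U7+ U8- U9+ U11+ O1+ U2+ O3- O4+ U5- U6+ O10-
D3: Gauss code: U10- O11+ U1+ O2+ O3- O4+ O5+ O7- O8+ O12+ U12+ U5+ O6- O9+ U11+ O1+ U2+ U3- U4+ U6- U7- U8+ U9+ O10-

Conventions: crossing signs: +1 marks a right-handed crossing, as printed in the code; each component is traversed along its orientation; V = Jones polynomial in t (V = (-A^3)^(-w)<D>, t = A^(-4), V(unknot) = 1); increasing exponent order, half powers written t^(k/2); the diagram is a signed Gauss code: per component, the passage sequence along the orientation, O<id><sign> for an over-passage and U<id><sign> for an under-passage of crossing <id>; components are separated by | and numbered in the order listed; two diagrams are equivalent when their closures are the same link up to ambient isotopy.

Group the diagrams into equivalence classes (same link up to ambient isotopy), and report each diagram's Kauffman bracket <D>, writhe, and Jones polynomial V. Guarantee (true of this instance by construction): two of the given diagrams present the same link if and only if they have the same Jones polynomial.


equivalence classes: {D1, D2, D3}
D1 (bracket -A^-10 + A^-6 + A^2; 12 crossings at w = +2): V = t + t^3 - t^4
D2 (bracket -A^-4 + 1 + A^8; 12 crossings at w = +4): V = t + t^3 - t^4
D3 (bracket -A^-4 + 1 + A^8; 12 crossings at w = +4): V = t + t^3 - t^4
key observation: one V(t) for all 3 diagrams — one class (guaranteed)


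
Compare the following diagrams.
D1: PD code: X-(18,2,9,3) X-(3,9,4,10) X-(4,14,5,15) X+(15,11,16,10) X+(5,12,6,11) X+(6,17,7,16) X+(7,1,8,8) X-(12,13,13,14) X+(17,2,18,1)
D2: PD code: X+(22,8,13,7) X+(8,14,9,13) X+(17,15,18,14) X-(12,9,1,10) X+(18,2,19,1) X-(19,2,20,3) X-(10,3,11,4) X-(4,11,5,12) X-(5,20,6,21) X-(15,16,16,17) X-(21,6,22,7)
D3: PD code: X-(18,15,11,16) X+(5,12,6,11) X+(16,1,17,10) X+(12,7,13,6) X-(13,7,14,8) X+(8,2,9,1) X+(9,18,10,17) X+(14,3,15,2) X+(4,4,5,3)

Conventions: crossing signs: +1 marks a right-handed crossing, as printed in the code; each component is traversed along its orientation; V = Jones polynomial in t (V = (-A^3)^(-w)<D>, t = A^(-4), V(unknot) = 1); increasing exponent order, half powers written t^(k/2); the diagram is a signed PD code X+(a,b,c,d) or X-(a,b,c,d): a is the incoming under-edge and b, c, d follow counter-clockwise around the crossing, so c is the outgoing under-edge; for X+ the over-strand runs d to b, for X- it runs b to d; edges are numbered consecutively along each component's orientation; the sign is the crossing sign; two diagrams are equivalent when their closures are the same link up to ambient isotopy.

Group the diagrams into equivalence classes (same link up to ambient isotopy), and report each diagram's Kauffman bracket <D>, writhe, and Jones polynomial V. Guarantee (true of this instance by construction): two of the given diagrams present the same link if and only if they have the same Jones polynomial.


classes: {D1} | {D2} | {D3}
V(D1) = -t^(-1/2) - t^(1/2)  [9 crossings, <D> = A + A^5, w = +1]
V(D2) = t^(-9/2) - t^(-5/2) - t^(-3/2) - t^(-1/2)  (w -3, c 11, <D> = A^-7 + A^-3 + A - A^9)
V(D3) = -t^(1/2) + t^(3/2) - t^(5/2) - t^(9/2)  (w +5, c 9, <D> = A^-3 + A^5 - A^9 + A^13)
insight: 3 classes among 3 diagrams; unequal V(t) rules out equality


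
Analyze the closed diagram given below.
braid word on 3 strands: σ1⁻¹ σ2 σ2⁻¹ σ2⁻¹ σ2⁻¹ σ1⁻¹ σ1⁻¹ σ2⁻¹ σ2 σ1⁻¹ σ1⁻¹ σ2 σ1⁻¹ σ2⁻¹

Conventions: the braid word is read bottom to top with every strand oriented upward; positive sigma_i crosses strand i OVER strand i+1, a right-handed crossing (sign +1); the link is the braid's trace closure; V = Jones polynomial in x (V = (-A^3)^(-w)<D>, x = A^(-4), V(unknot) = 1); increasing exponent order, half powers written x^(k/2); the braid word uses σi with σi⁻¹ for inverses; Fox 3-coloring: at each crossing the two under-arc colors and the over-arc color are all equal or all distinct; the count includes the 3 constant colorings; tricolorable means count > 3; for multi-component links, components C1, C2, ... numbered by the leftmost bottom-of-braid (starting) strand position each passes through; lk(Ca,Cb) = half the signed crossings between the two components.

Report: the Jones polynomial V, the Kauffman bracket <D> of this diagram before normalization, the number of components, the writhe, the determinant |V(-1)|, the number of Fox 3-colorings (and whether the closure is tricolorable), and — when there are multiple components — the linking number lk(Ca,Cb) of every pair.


V(x) = x^-11 - 2x^-10 + 2x^-9 - 3x^-8 + 2x^-7 - 2x^-6 + 2x^-5 + x^-3
bracket: A^-12 + 2A^-4 - 2 + 2A^4 - 3A^8 + 2A^12 - 2A^16 + A^20, w = -8
1 component, writhe -8, over 14 crossings
det 15, colorings 9 of 3^14 — tricolorable
observation: w = -8 shifts under R1 moves; the (-A^3)^(8) factor cancels that in V


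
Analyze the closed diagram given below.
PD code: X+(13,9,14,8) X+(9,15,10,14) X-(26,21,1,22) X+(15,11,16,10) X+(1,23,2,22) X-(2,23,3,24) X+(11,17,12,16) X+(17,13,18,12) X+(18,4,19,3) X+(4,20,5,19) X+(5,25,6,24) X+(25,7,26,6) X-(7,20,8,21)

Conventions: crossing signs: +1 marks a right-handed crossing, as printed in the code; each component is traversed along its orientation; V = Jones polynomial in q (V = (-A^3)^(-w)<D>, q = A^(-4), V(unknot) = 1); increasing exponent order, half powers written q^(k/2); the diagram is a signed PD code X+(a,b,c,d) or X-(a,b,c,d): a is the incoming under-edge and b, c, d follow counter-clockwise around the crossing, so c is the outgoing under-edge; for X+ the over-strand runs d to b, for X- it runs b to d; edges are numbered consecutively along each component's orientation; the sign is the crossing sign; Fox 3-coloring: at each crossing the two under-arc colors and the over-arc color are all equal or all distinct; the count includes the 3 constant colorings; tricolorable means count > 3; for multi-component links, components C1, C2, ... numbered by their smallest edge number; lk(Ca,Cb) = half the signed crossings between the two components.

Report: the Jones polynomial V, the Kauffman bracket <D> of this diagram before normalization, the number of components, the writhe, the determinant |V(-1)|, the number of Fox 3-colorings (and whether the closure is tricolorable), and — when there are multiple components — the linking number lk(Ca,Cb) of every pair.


Jones polynomial: V(q) = q^3 + 2q^5 - 2q^6 + 2q^7 - 3q^8 + 2q^9 - 2q^10 + q^11
<D> = -A^-23 + 2A^-19 - 2A^-15 + 3A^-11 - 2A^-7 + 2A^-3 - 2A - A^9; writhe +7
components 1, writhe +7 (13 crossings)
3-colorings: 9 of 3^13, det 15 — tricolorable
note: det 15 = |V(-1)|; divisible by 3, so tricolorable


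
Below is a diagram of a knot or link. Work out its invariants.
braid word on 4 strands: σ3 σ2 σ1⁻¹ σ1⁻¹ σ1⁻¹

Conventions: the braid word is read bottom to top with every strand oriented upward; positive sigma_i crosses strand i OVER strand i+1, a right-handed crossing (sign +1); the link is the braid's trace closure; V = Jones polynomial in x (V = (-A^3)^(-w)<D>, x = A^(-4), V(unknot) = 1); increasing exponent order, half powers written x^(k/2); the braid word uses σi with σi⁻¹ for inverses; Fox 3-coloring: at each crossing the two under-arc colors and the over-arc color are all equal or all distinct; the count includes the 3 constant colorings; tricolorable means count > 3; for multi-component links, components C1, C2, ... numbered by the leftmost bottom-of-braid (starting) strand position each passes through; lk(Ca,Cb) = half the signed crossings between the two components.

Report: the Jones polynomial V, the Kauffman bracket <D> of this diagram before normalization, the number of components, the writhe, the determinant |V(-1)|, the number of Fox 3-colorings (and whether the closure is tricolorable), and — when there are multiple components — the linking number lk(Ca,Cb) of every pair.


Jones polynomial: V(x) = -x^-4 + x^-3 + x^-1
<D> = -A - A^9 + A^13; writhe -1
components 1, writhe -1 (5 crossings)
3-colorings: 9 of 3^5, det 3 — tricolorable
note: w = -1 (over 5 crossings) is diagram-only; (-A^3)^(1) removes it from V


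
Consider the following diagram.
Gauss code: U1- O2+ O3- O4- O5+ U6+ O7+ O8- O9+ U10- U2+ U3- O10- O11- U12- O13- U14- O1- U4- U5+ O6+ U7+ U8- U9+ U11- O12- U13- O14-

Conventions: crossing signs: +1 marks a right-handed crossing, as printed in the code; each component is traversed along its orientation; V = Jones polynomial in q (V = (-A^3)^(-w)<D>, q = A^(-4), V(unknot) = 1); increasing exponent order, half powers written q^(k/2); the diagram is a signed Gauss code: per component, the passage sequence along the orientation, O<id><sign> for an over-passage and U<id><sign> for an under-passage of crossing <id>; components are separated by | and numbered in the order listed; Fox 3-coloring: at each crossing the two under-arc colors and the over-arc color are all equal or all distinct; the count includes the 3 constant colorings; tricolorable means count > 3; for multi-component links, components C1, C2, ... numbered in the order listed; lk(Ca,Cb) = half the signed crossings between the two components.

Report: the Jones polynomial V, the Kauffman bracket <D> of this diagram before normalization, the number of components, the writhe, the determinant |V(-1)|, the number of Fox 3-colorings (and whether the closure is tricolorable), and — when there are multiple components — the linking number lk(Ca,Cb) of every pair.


Jones polynomial: V(q) = -q^-4 + q^-3 + q^-1
<D> = A^-8 + 1 - A^4; writhe -4
components 1, writhe -4 (14 crossings)
3-colorings: 9 of 3^14, det 3 — tricolorable
note: w = -4 shifts under R1 moves; the (-A^3)^(4) factor cancels that in V


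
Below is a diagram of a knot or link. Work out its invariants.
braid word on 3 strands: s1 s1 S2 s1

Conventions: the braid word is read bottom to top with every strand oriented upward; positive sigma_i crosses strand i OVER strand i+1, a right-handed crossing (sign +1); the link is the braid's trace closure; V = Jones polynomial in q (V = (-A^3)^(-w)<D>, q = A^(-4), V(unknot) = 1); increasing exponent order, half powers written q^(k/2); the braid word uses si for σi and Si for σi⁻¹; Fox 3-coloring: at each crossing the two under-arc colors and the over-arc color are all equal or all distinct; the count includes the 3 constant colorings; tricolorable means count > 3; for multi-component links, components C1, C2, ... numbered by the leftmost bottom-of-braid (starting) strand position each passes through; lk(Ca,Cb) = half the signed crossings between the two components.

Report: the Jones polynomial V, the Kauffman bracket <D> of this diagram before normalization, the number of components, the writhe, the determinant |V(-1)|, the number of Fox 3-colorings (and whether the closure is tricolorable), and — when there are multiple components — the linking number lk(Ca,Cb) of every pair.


V = q + q^3 - q^4
<D> = -A^-10 + A^-6 + A^2 (w = +2)
1 component over 4 crossings, w = +2
9 Fox colorings among 3^4, |V(-1)| = 3: tricolorable
why: w = +2 shifts under R1 moves; the (-A^3)^(-2) factor cancels that in V


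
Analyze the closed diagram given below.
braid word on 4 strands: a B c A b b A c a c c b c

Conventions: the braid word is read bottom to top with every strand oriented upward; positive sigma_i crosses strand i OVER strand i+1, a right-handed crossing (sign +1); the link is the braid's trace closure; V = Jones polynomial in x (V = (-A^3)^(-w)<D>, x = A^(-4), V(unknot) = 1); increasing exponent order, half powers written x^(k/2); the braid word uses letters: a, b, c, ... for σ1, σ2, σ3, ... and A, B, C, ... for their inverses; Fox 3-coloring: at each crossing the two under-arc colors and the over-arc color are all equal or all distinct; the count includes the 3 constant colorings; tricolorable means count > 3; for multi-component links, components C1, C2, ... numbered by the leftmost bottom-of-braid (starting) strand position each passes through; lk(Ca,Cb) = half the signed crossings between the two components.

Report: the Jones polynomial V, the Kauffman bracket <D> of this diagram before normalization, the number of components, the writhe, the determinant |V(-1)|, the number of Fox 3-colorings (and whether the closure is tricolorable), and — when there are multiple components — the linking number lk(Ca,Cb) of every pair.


V(x) = x^3 + x^5 - x^8
bracket: A^-11 - A - A^9, w = +7
1 component, writhe +7, over 13 crossings
det 3, colorings 9 of 3^13 — tricolorable
observation: V spans 5 powers of x: at least 5 crossings in any diagram


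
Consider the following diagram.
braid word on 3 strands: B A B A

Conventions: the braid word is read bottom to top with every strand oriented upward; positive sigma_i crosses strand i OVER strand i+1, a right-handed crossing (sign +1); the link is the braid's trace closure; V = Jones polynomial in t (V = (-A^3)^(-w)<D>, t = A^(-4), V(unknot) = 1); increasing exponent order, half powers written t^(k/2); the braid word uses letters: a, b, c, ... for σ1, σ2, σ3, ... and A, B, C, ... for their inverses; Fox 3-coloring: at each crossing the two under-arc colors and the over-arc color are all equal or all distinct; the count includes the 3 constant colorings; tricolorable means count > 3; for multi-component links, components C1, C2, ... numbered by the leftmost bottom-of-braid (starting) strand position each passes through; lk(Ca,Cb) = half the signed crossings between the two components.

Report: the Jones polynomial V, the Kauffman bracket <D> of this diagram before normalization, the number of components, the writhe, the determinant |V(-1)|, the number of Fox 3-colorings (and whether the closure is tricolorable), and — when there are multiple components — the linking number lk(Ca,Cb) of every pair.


V(t) = -t^-4 + t^-3 + t^-1
bracket: A^-8 + 1 - A^4, w = -4
1 component, writhe -4, over 4 crossings
det 3, colorings 9 of 3^4 — tricolorable
observation: the span of V is 3, forcing >= 3 crossings in any diagram


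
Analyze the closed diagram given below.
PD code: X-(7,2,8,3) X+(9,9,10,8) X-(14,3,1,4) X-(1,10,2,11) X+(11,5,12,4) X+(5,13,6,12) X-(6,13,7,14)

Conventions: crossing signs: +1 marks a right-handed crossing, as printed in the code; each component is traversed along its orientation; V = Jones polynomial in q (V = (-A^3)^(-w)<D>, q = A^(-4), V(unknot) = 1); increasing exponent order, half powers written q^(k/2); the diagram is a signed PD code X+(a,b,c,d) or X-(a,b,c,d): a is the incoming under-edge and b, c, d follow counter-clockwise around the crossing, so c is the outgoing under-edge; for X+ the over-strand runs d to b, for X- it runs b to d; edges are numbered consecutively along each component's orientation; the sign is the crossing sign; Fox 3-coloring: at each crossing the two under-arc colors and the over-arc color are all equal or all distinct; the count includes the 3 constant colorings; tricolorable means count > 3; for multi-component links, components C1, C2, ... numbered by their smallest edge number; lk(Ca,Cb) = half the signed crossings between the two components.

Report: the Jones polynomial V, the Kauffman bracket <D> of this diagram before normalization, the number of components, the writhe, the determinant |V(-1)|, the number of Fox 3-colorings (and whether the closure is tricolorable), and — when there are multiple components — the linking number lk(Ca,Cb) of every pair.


V(q) = 1
bracket: -A^-3, w = -1
1 component, writhe -1, over 7 crossings
det 1, colorings 3 of 3^7 — not tricolorable
observation: det 1 = |V(-1)|; not divisible by 3, so not tricolorable


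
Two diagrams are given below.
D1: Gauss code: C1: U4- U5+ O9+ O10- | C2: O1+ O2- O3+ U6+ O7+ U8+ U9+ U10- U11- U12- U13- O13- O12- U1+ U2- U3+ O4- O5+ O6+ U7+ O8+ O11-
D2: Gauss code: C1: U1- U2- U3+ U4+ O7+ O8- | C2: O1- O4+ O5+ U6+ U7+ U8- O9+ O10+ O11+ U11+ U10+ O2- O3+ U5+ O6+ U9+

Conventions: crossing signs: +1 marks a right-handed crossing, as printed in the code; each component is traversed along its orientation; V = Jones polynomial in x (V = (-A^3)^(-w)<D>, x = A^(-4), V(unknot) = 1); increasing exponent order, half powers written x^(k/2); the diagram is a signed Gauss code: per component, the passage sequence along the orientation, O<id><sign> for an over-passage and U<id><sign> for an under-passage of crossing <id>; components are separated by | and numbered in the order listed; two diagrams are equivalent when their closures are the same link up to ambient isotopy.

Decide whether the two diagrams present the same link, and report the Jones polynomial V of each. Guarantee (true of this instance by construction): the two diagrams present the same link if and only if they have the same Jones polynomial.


equivalent: yes
D1 (bracket -A^-15 + A^-7 + A^-3 + A; 13 crossings at w = +1): V = -x^(1/2) - x^(3/2) - x^(5/2) + x^(9/2)
V(D2) = -x^(1/2) - x^(3/2) - x^(5/2) + x^(9/2)  (w +5, c 11, <D> = -A^-3 + A^5 + A^9 + A^13)
key observation: Reidemeister moves carry D1 (13 crossings) to D2 (11)


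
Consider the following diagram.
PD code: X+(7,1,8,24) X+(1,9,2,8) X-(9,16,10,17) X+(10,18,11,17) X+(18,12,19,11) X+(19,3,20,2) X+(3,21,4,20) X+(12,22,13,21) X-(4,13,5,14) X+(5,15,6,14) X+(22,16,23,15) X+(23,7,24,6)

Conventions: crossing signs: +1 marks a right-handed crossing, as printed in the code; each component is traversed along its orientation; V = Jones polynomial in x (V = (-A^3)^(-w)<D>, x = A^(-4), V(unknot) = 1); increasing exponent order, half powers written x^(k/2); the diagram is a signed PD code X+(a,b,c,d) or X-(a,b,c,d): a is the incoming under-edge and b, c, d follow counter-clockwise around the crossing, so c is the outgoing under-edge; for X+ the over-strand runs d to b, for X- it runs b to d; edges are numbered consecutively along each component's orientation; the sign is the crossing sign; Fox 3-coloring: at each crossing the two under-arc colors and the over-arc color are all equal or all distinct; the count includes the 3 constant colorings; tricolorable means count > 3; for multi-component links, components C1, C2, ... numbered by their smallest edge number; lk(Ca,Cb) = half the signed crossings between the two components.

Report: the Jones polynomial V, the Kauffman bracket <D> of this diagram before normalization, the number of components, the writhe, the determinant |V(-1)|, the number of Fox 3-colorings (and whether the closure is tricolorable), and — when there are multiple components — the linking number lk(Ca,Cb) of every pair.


V(x) = x^3 + x^5 - x^8
bracket: -A^-8 + A^4 + A^12, w = +8
1 component, writhe +8, over 12 crossings
det 3, colorings 9 of 3^12 — tricolorable
observation: the span of V is 5, forcing >= 5 crossings in any diagram


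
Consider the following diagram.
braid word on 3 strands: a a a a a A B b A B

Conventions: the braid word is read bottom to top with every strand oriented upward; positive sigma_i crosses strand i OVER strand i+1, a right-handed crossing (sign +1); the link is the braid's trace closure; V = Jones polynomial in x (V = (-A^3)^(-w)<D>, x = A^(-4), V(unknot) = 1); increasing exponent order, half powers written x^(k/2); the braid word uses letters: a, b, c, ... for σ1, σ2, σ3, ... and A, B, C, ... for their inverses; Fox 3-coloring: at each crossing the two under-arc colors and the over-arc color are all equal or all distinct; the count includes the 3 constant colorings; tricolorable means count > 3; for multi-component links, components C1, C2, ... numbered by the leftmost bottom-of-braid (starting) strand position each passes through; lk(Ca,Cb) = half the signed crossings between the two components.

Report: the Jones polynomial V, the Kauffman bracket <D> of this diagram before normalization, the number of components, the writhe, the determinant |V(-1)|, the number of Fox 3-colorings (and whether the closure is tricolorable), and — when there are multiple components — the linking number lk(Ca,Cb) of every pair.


V(x) = x + x^3 - x^4
bracket: -A^-10 + A^-6 + A^2, w = +2
1 component, writhe +2, over 10 crossings
det 3, colorings 9 of 3^10 — tricolorable
observation: w = +2 (over 10 crossings) is diagram-only; (-A^3)^(-2) removes it from V


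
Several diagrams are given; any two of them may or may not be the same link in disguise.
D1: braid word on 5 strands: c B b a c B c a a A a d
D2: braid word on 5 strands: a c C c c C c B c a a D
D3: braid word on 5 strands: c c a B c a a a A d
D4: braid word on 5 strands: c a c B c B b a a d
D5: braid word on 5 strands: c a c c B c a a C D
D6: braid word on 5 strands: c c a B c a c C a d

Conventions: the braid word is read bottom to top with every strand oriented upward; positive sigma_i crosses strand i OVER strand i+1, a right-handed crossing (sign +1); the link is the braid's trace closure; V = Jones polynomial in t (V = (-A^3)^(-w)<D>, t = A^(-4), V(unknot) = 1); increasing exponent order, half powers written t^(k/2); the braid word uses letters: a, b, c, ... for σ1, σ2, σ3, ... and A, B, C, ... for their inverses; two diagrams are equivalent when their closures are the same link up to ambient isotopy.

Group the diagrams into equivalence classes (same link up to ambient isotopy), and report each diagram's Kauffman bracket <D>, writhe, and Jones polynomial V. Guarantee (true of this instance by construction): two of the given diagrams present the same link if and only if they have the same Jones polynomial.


grouping into links: {D1, D2, D3, D4, D5, D6}
V(D1) = t^2 + 2t^4 - 2t^5 + t^6 - 2t^7 + t^8  (w +6, c 12, <D> = A^-14 - 2A^-10 + A^-6 - 2A^-2 + 2A^2 + A^10)
V(D2) = t^2 + 2t^4 - 2t^5 + t^6 - 2t^7 + t^8  [12 crossings, <D> = A^-20 - 2A^-16 + A^-12 - 2A^-8 + 2A^-4 + A^4, w = +4]
D3 (bracket A^-14 - 2A^-10 + A^-6 - 2A^-2 + 2A^2 + A^10; 10 crossings at w = +6): V = t^2 + 2t^4 - 2t^5 + t^6 - 2t^7 + t^8
V(D4) = t^2 + 2t^4 - 2t^5 + t^6 - 2t^7 + t^8  [10 crossings, <D> = A^-14 - 2A^-10 + A^-6 - 2A^-2 + 2A^2 + A^10, w = +6]
V(D5) = t^2 + 2t^4 - 2t^5 + t^6 - 2t^7 + t^8  [10 crossings, <D> = A^-20 - 2A^-16 + A^-12 - 2A^-8 + 2A^-4 + A^4, w = +4]
V(D6) = t^2 + 2t^4 - 2t^5 + t^6 - 2t^7 + t^8  [10 crossings, <D> = A^-14 - 2A^-10 + A^-6 - 2A^-2 + 2A^2 + A^10, w = +6]
why: all 6 diagrams share one V(t), hence one class


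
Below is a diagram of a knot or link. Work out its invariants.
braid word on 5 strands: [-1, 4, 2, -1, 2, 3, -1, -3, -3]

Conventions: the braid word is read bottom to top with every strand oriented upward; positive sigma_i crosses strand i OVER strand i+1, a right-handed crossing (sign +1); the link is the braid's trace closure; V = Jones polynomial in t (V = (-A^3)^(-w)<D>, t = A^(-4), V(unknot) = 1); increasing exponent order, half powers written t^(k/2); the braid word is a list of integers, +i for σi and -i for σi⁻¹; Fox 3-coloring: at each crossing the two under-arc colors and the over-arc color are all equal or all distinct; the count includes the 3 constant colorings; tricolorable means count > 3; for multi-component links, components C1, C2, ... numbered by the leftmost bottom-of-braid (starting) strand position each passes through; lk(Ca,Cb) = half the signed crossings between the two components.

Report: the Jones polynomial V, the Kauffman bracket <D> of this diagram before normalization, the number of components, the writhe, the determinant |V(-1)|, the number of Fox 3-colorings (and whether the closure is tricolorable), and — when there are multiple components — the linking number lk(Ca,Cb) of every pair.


Jones polynomial: V(t) = t^(-7/2) - 2t^(-5/2) + t^(-3/2) - 2t^(-1/2) + t^(1/2) - t^(3/2)
<D> = A^-9 - A^-5 + 2A^-1 - A^3 + 2A^7 - A^11; writhe -1
components 2, writhe -1 (9 crossings)
linking number lk(C1,C2) = 0
3-colorings: 3 of 3^9, det 8 — not tricolorable
note: |V(-1)| = 8: so not tricolorable, since 3 does not divide 8
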